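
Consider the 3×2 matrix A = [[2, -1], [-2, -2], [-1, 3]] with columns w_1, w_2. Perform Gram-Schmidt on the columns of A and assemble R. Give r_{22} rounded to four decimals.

r_{22} = 3.7268

e_1 = w_1/‖w_1‖ = (2, -2, -1)/3.0000 = (0.6667, -0.6667, -0.3333).
r_{12} = e_1·w_2 = -0.3333.
u_2 = w_2 + 0.3333·e_1 = (-0.7778, -2.2222, 2.8889).
r_{22} = ‖u_2‖ = 3.7268.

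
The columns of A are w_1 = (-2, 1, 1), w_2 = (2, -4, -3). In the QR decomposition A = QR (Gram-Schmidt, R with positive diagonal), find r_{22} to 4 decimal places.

r_{22} = 2.9721

q_1 = w_1/‖w_1‖ = (-2, 1, 1)/2.4495 = (-0.8165, 0.4082, 0.4082).
r_{12} = q_1·w_2 = -4.4907.
u_2 = w_2 + 4.4907·q_1 = (-1.6667, -2.1667, -1.1667).
r_{22} = ‖u_2‖ = 2.9721.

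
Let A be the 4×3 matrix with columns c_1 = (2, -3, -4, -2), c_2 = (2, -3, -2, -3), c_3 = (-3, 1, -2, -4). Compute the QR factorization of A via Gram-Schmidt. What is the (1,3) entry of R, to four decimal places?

r_{13} = 1.2185

e_1 = c_1/‖c_1‖ = (2, -3, -4, -2)/5.7446 = (0.3482, -0.5222, -0.6963, -0.3482).
r_{13} = e_1·c_3 = 1.2185.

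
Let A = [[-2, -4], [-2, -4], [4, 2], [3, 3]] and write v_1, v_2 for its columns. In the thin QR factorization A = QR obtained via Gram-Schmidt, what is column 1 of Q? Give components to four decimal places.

q_1 = (-0.3482, -0.3482, 0.6963, 0.5222)

q_1 = v_1/‖v_1‖ = (-2, -2, 4, 3)/5.7446 = (-0.3482, -0.3482, 0.6963, 0.5222).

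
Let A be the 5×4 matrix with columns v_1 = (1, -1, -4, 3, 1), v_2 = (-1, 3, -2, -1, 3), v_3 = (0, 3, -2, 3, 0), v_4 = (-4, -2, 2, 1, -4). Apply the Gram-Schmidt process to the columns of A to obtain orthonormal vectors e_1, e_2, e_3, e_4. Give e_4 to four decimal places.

e_1 = v_1/‖v_1‖ = (1, -1, -4, 3, 1)/5.2915 = (0.1890, -0.1890, -0.7559, 0.5669, 0.1890).
r_{12} = e_1·v_2 = 0.7559.
u_2 = v_2 − 0.7559·e_1 = (-1.1429, 3.1429, -1.4286, -1.4286, 2.8571).
‖u_2‖ = 4.8403, so e_2 = (-0.2361, 0.6493, -0.2951, -0.2951, 0.5903).
r_{13} = e_1·v_3 = 2.6458; r_{23} = e_2·v_3 = 1.6528.
u_3 = v_3 − 2.6458·e_1 − 1.6528·e_2 = (-0.1098, 2.4268, 0.4878, 1.9878, -1.4756).
‖u_3‖ = 3.5026, so e_3 = (-0.0313, 0.6929, 0.1393, 0.5675, -0.4213).
r_{14} = e_1·v_4 = -2.0788; r_{24} = e_2·v_4 = -3.6007; r_{34} = e_3·v_4 = 1.2708.
u_4 = v_4 + 2.0788·e_1 + 3.6007·e_2 − 1.2708·e_3 = (-4.4175, -0.9354, -0.8111, 0.3946, -0.9463).
‖u_4‖ = 4.7009, so e_4 = (-0.9397, -0.1990, -0.1725, 0.0839, -0.2013).

e_4 = (-0.9397, -0.1990, -0.1725, 0.0839, -0.2013)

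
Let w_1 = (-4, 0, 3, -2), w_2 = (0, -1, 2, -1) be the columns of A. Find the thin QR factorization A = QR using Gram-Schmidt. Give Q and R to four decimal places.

Q = [[-0.7428, 0.5666], [0.0000, -0.5135], [0.5571, 0.6020], [-0.3714, -0.2302]], R = [[5.3852, 1.4856], [0.0000, 1.9476]]

e_1 = w_1/‖w_1‖ = (-4, 0, 3, -2)/5.3852 = (-0.7428, 0.0000, 0.5571, -0.3714).
r_{12} = e_1·w_2 = 1.4856.
u_2 = w_2 − 1.4856·e_1 = (1.1034, -1.0000, 1.1724, -0.4483).
‖u_2‖ = 1.9476, so e_2 = (0.5666, -0.5135, 0.6020, -0.2302).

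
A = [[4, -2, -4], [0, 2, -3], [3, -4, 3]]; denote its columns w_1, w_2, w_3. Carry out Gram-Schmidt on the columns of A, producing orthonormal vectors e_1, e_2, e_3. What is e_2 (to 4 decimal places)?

e_2 = (0.4243, 0.7071, -0.5657)

w_1 = (4, 0, 3); ‖w_1‖ = 5.0000, so e_1 = (0.8000, 0.0000, 0.6000).
e_1·w_2 = 0.8000·(-2) + 0.0000·2 + 0.6000·(-4) = -4.0000.
u_2 = w_2 + 4.0000·e_1 = (1.2000, 2.0000, -1.6000).
‖u_2‖ = 2.8284, so e_2 = (0.4243, 0.7071, -0.5657).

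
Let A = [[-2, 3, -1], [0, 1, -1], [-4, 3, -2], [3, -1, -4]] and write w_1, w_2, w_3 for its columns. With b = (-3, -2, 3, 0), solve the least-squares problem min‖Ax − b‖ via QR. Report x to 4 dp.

x = (-2.4741, -3.0266, -1.0958)

w_1 = (-2, 0, -4, 3); ‖w_1‖ = 5.3852, so q_1 = (-0.3714, 0.0000, -0.7428, 0.5571).
q_1·w_2 = (-0.3714)·3 + 0.0000·1 + (-0.7428)·3 + 0.5571·(-1) = -3.8996.
u_2 = w_2 + 3.8996·q_1 = (1.5517, 1.0000, 0.1034, 1.1724).
‖u_2‖ = 2.1893, so q_2 = (0.7088, 0.4568, 0.0473, 0.5355).
q_1·w_3 = (-0.3714)·(-1) + 0.0000·(-1) + (-0.7428)·(-2) + 0.5571·(-4) = -0.3714; q_2·w_3 = 0.7088·(-1) + 0.4568·(-1) + 0.0473·(-2) + 0.5355·(-4) = -3.4021.
u_3 = w_3 + 0.3714·q_1 + 3.4021·q_2 = (1.2734, 0.5540, -2.1151, -1.9712).
‖u_3‖ = 3.2075, so q_3 = (0.3970, 0.1727, -0.6594, -0.6146).
Qᵀb = (-1.1142, -2.8981, -3.5147).
Back-substitute: x_3 = -3.5147/3.2075 = -1.0958.
x_2 = (-2.8981 + 3.4021·(-1.0958))/2.1893 = -3.0266.
x_1 = (-1.1142 + 3.8996·(-3.0266) + 0.3714·(-1.0958))/5.3852 = -2.4741.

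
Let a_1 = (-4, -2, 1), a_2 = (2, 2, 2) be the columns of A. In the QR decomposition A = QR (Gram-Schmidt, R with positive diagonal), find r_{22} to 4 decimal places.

r_{22} = 2.6904

q_1 = a_1/‖a_1‖ = (-4, -2, 1)/4.5826 = (-0.8729, -0.4364, 0.2182).
r_{12} = q_1·a_2 = -2.1822.
u_2 = a_2 + 2.1822·q_1 = (0.0952, 1.0476, 2.4762).
r_{22} = ‖u_2‖ = 2.6904.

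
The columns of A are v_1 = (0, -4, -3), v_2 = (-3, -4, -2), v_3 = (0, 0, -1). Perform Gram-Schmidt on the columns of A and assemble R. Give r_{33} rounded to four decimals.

v_1 = (0, -4, -3); ‖v_1‖ = 5.0000, so e_1 = (0.0000, -0.8000, -0.6000).
e_1·v_2 = 0.0000·(-3) + (-0.8000)·(-4) + (-0.6000)·(-2) = 4.4000.
u_2 = v_2 − 4.4000·e_1 = (-3.0000, -0.4800, 0.6400).
‖u_2‖ = 3.1048, so e_2 = (-0.9662, -0.1546, 0.2061).
e_1·v_3 = 0.0000·0 + (-0.8000)·0 + (-0.6000)·(-1) = 0.6000; e_2·v_3 = (-0.9662)·0 + (-0.1546)·0 + 0.2061·(-1) = -0.2061.
u_3 = v_3 − 0.6000·e_1 + 0.2061·e_2 = (-0.1992, 0.4481, -0.5975).
r_{33} = ‖u_3‖ = 0.7730.

r_{33} = 0.7730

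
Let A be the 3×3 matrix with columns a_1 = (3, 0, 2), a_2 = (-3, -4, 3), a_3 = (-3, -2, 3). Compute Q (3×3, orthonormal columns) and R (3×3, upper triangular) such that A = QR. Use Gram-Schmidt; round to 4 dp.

Q = [[0.8321, -0.3999, -0.3845], [0.0000, -0.6931, 0.7209], [0.5547, 0.5998, 0.5767]], R = [[3.6056, -0.8321, -0.8321], [0.0000, 5.7713, 4.3851], [0.0000, 0.0000, 1.4417]]

a_1 = (3, 0, 2); ‖a_1‖ = 3.6056, so e_1 = (0.8321, 0.0000, 0.5547).
e_1·a_2 = 0.8321·(-3) + 0.0000·(-4) + 0.5547·3 = -0.8321.
u_2 = a_2 + 0.8321·e_1 = (-2.3077, -4.0000, 3.4615).
‖u_2‖ = 5.7713, so e_2 = (-0.3999, -0.6931, 0.5998).
e_1·a_3 = 0.8321·(-3) + 0.0000·(-2) + 0.5547·3 = -0.8321; e_2·a_3 = (-0.3999)·(-3) + (-0.6931)·(-2) + 0.5998·3 = 4.3851.
u_3 = a_3 + 0.8321·e_1 − 4.3851·e_2 = (-0.5543, 1.0393, 0.8314).
‖u_3‖ = 1.4417, so e_3 = (-0.3845, 0.7209, 0.5767).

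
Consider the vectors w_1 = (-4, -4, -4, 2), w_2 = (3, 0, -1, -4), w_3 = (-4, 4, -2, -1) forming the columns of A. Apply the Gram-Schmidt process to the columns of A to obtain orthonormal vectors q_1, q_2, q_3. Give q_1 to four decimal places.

w_1 = (-4, -4, -4, 2); ‖w_1‖ = 7.2111, so q_1 = (-0.5547, -0.5547, -0.5547, 0.2774).

q_1 = (-0.5547, -0.5547, -0.5547, 0.2774)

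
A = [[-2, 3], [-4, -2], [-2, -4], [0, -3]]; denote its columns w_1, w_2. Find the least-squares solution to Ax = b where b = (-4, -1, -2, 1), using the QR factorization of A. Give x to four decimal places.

w_1 = (-2, -4, -2, 0); ‖w_1‖ = 4.8990, so e_1 = (-0.4082, -0.8165, -0.4082, 0.0000).
e_1·w_2 = (-0.4082)·3 + (-0.8165)·(-2) + (-0.4082)·(-4) + 0.0000·(-3) = 2.0412.
u_2 = w_2 − 2.0412·e_1 = (3.8333, -0.3333, -3.1667, -3.0000).
‖u_2‖ = 5.8166, so e_2 = (0.6590, -0.0573, -0.5444, -0.5158).
Qᵀb = (3.2660, -2.0057).
Back-substitute: x_2 = -2.0057/5.8166 = -0.3448.
x_1 = (3.2660 − 2.0412·(-0.3448))/4.8990 = 0.8103.

x = (0.8103, -0.3448)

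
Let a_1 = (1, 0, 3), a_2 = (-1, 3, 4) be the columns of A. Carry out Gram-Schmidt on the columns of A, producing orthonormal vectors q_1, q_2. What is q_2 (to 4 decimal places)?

q_2 = (-0.5633, 0.8047, 0.1878)

a_1 = (1, 0, 3); ‖a_1‖ = 3.1623, so q_1 = (0.3162, 0.0000, 0.9487).
q_1·a_2 = 0.3162·(-1) + 0.0000·3 + 0.9487·4 = 3.4785.
u_2 = a_2 − 3.4785·q_1 = (-2.1000, 3.0000, 0.7000).
‖u_2‖ = 3.7283, so q_2 = (-0.5633, 0.8047, 0.1878).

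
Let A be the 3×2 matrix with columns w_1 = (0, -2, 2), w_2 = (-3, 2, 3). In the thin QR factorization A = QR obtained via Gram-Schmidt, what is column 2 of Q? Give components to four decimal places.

e_2 = (-0.6470, 0.5392, 0.5392)

w_1 = (0, -2, 2); ‖w_1‖ = 2.8284, so e_1 = (0.0000, -0.7071, 0.7071).
e_1·w_2 = 0.0000·(-3) + (-0.7071)·2 + 0.7071·3 = 0.7071.
u_2 = w_2 − 0.7071·e_1 = (-3.0000, 2.5000, 2.5000).
‖u_2‖ = 4.6368, so e_2 = (-0.6470, 0.5392, 0.5392).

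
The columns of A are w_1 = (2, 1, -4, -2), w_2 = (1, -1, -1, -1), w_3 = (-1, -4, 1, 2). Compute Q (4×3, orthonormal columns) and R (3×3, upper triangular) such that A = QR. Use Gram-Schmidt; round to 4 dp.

e_1 = w_1/‖w_1‖ = (2, 1, -4, -2)/5.0000 = (0.4000, 0.2000, -0.8000, -0.4000).
r_{12} = e_1·w_2 = 1.4000.
u_2 = w_2 − 1.4000·e_1 = (0.4400, -1.2800, 0.1200, -0.4400).
‖u_2‖ = 1.4283, so e_2 = (0.3081, -0.8962, 0.0840, -0.3081).
r_{13} = e_1·w_3 = -2.8000; r_{23} = e_2·w_3 = 2.7445.
u_3 = w_3 + 2.8000·e_1 − 2.7445·e_2 = (-0.7255, -0.9804, -1.4706, 1.7255).
‖u_3‖ = 2.5744, so e_3 = (-0.2818, -0.3808, -0.5712, 0.6703).

Q = [[0.4000, 0.3081, -0.2818], [0.2000, -0.8962, -0.3808], [-0.8000, 0.0840, -0.5712], [-0.4000, -0.3081, 0.6703]], R = [[5.0000, 1.4000, -2.8000], [0.0000, 1.4283, 2.7445], [0.0000, 0.0000, 2.5744]]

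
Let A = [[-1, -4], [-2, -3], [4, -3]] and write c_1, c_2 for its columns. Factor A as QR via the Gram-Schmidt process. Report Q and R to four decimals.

c_1 = (-1, -2, 4); ‖c_1‖ = 4.5826, so e_1 = (-0.2182, -0.4364, 0.8729).
e_1·c_2 = (-0.2182)·(-4) + (-0.4364)·(-3) + 0.8729·(-3) = -0.4364.
u_2 = c_2 + 0.4364·e_1 = (-4.0952, -3.1905, -2.6190).
‖u_2‖ = 5.8146, so e_2 = (-0.7043, -0.5487, -0.4504).

Q = [[-0.2182, -0.7043], [-0.4364, -0.5487], [0.8729, -0.4504]], R = [[4.5826, -0.4364], [0.0000, 5.8146]]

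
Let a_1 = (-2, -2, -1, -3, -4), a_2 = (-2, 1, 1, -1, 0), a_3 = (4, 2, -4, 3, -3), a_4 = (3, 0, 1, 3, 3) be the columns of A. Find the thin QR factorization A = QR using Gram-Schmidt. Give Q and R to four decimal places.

Q = [[-0.3430, -0.6906, 0.0645, 0.1703], [-0.3430, 0.4834, 0.7443, -0.0785], [-0.1715, 0.4374, -0.3713, 0.7692], [-0.5145, -0.2532, 0.2440, 0.3500], [-0.6860, 0.1842, -0.4945, -0.5007]], R = [[5.8310, 0.6860, -0.8575, -4.8020], [0.0000, 2.5553, -4.8573, -1.8416], [0.0000, 0.0000, 5.4471, -0.9295], [0.0000, 0.0000, 0.0000, 0.8280]]

a_1 = (-2, -2, -1, -3, -4); ‖a_1‖ = 5.8310, so q_1 = (-0.3430, -0.3430, -0.1715, -0.5145, -0.6860).
q_1·a_2 = (-0.3430)·(-2) + (-0.3430)·1 + (-0.1715)·1 + (-0.5145)·(-1) + (-0.6860)·0 = 0.6860.
u_2 = a_2 − 0.6860·q_1 = (-1.7647, 1.2353, 1.1176, -0.6471, 0.4706).
‖u_2‖ = 2.5553, so q_2 = (-0.6906, 0.4834, 0.4374, -0.2532, 0.1842).
q_1·a_3 = (-0.3430)·4 + (-0.3430)·2 + (-0.1715)·(-4) + (-0.5145)·3 + (-0.6860)·(-3) = -0.8575; q_2·a_3 = (-0.6906)·4 + 0.4834·2 + 0.4374·(-4) + (-0.2532)·3 + 0.1842·(-3) = -4.8573.
u_3 = a_3 + 0.8575·q_1 + 4.8573·q_2 = (0.3514, 4.0541, -2.0225, 1.3288, -2.6937).
‖u_3‖ = 5.4471, so q_3 = (0.0645, 0.7443, -0.3713, 0.2440, -0.4945).
q_1·a_4 = (-0.3430)·3 + (-0.3430)·0 + (-0.1715)·1 + (-0.5145)·3 + (-0.6860)·3 = -4.8020; q_2·a_4 = (-0.6906)·3 + 0.4834·0 + 0.4374·1 + (-0.2532)·3 + 0.1842·3 = -1.8416; q_3·a_4 = 0.0645·3 + 0.7443·0 + (-0.3713)·1 + 0.2440·3 + (-0.4945)·3 = -0.9295.
u_4 = a_4 + 4.8020·q_1 + 1.8416·q_2 + 0.9295·q_3 = (0.1410, -0.0650, 0.6369, 0.2898, -0.4146).
‖u_4‖ = 0.8280, so q_4 = (0.1703, -0.0785, 0.7692, 0.3500, -0.5007).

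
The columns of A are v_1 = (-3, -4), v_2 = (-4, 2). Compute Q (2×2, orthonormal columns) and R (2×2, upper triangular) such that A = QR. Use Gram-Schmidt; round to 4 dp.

Q = [[-0.6000, -0.8000], [-0.8000, 0.6000]], R = [[5.0000, 0.8000], [0.0000, 4.4000]]

v_1 = (-3, -4); ‖v_1‖ = 5.0000, so q_1 = (-0.6000, -0.8000).
q_1·v_2 = (-0.6000)·(-4) + (-0.8000)·2 = 0.8000.
u_2 = v_2 − 0.8000·q_1 = (-3.5200, 2.6400).
‖u_2‖ = 4.4000, so q_2 = (-0.8000, 0.6000).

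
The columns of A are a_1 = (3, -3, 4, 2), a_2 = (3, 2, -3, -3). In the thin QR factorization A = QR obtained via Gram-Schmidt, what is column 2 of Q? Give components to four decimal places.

e_2 = (0.8355, 0.1629, -0.2838, -0.4414)

a_1 = (3, -3, 4, 2); ‖a_1‖ = 6.1644, so e_1 = (0.4867, -0.4867, 0.6489, 0.3244).
e_1·a_2 = 0.4867·3 + (-0.4867)·2 + 0.6489·(-3) + 0.3244·(-3) = -2.4333.
u_2 = a_2 + 2.4333·e_1 = (4.1842, 0.8158, -1.4211, -2.2105).
‖u_2‖ = 5.0079, so e_2 = (0.8355, 0.1629, -0.2838, -0.4414).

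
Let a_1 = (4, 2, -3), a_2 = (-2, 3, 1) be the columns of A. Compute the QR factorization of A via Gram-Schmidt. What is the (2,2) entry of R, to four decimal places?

r_{22} = 3.6246

e_1 = a_1/‖a_1‖ = (4, 2, -3)/5.3852 = (0.7428, 0.3714, -0.5571).
r_{12} = e_1·a_2 = -0.9285.
u_2 = a_2 + 0.9285·e_1 = (-1.3103, 3.3448, 0.4828).
r_{22} = ‖u_2‖ = 3.6246.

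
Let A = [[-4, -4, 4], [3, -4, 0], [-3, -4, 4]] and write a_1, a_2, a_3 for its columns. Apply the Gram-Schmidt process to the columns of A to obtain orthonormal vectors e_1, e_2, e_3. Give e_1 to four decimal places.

a_1 = (-4, 3, -3); ‖a_1‖ = 5.8310, so e_1 = (-0.6860, 0.5145, -0.5145).

e_1 = (-0.6860, 0.5145, -0.5145)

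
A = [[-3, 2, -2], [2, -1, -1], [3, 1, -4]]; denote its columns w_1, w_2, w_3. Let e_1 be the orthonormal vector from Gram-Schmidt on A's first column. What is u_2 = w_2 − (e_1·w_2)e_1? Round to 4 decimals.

w_1 = (-3, 2, 3); ‖w_1‖ = 4.6904, so e_1 = (-0.6396, 0.4264, 0.6396).
e_1·w_2 = (-0.6396)·2 + 0.4264·(-1) + 0.6396·1 = -1.0660.
u_2 = w_2 + 1.0660·e_1 = (1.3182, -0.5455, 1.6818).

u_2 = (1.3182, -0.5455, 1.6818)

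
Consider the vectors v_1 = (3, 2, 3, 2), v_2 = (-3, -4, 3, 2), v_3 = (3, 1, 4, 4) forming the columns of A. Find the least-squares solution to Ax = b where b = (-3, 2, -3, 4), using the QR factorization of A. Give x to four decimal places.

x = (-4.3704, -1.0741, 3.3333)

e_1 = v_1/‖v_1‖ = (3, 2, 3, 2)/5.0990 = (0.5883, 0.3922, 0.5883, 0.3922).
r_{12} = e_1·v_2 = -0.7845.
u_2 = v_2 + 0.7845·e_1 = (-2.5385, -3.6923, 3.4615, 2.3077).
‖u_2‖ = 6.1143, so e_2 = (-0.4152, -0.6039, 0.5661, 0.3774).
r_{13} = e_1·v_3 = 6.0796; r_{23} = e_2·v_3 = 1.9249.
u_3 = v_3 − 6.0796·e_1 − 1.9249·e_2 = (0.2222, -0.2222, -0.6667, 0.8889).
‖u_3‖ = 1.1547, so e_3 = (0.1925, -0.1925, -0.5774, 0.7698).
Qᵀb = (-1.1767, -0.1510, 3.8490).
Back-substitute: x_3 = 3.8490/1.1547 = 3.3333.
x_2 = (-0.1510 − 1.9249·3.3333)/6.1143 = -1.0741.
x_1 = (-1.1767 + 0.7845·(-1.0741) − 6.0796·3.3333)/5.0990 = -4.3704.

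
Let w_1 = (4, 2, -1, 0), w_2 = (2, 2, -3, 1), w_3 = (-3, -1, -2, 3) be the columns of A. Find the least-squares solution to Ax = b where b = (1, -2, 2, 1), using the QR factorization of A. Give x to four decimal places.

q_1 = w_1/‖w_1‖ = (4, 2, -1, 0)/4.5826 = (0.8729, 0.4364, -0.2182, 0.0000).
r_{12} = q_1·w_2 = 3.2733.
u_2 = w_2 − 3.2733·q_1 = (-0.8571, 0.5714, -2.2857, 1.0000).
‖u_2‖ = 2.6992, so q_2 = (-0.3176, 0.2117, -0.8468, 0.3705).
r_{13} = q_1·w_3 = -2.6186; r_{23} = q_2·w_3 = 3.5460.
u_3 = w_3 + 2.6186·q_1 − 3.5460·q_2 = (0.4118, -0.6078, 0.4314, 1.6863).
‖u_3‖ = 1.8891, so q_3 = (0.2180, -0.3218, 0.2284, 0.8926).
Qᵀb = (-0.4364, -2.0641, 2.2108).
Back-substitute: x_3 = 2.2108/1.8891 = 1.1703.
x_2 = (-2.0641 − 3.5460·1.1703)/2.6992 = -2.3022.
x_1 = (-0.4364 − 3.2733·(-2.3022) + 2.6186·1.1703)/4.5826 = 2.2179.

x = (2.2179, -2.3022, 1.1703)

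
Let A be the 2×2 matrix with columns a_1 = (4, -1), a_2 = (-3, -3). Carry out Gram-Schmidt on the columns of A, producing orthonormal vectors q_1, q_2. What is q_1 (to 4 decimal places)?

a_1 = (4, -1); ‖a_1‖ = 4.1231, so q_1 = (0.9701, -0.2425).

q_1 = (0.9701, -0.2425)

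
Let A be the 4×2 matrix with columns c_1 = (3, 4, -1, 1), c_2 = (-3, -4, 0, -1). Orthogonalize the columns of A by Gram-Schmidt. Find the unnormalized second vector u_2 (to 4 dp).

c_1 = (3, 4, -1, 1); ‖c_1‖ = 5.1962, so e_1 = (0.5774, 0.7698, -0.1925, 0.1925).
e_1·c_2 = 0.5774·(-3) + 0.7698·(-4) + (-0.1925)·0 + 0.1925·(-1) = -5.0037.
u_2 = c_2 + 5.0037·e_1 = (-0.1111, -0.1481, -0.9630, -0.0370).

u_2 = (-0.1111, -0.1481, -0.9630, -0.0370)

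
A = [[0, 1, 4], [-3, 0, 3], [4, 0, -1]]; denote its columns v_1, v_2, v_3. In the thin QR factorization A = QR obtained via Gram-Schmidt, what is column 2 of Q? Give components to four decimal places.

e_1 = v_1/‖v_1‖ = (0, -3, 4)/5.0000 = (0.0000, -0.6000, 0.8000).
r_{12} = e_1·v_2 = 0.0000.
u_2 = v_2 + 0.0000·e_1 = (1.0000, 0.0000, 0.0000).
‖u_2‖ = 1.0000, so e_2 = (1.0000, 0.0000, 0.0000).

e_2 = (1.0000, 0.0000, 0.0000)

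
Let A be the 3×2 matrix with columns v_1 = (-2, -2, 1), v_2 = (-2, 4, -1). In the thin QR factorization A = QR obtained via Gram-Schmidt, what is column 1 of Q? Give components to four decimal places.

e_1 = v_1/‖v_1‖ = (-2, -2, 1)/3.0000 = (-0.6667, -0.6667, 0.3333).

e_1 = (-0.6667, -0.6667, 0.3333)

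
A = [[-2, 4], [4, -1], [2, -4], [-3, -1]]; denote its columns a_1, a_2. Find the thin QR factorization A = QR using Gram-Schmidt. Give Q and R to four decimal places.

Q = [[-0.3482, 0.5911], [0.6963, 0.2111], [0.3482, -0.5911], [-0.5222, -0.5066]], R = [[5.7446, -2.9593], [0.0000, 5.0242]]

a_1 = (-2, 4, 2, -3); ‖a_1‖ = 5.7446, so e_1 = (-0.3482, 0.6963, 0.3482, -0.5222).
e_1·a_2 = (-0.3482)·4 + 0.6963·(-1) + 0.3482·(-4) + (-0.5222)·(-1) = -2.9593.
u_2 = a_2 + 2.9593·e_1 = (2.9697, 1.0606, -2.9697, -2.5455).
‖u_2‖ = 5.0242, so e_2 = (0.5911, 0.2111, -0.5911, -0.5066).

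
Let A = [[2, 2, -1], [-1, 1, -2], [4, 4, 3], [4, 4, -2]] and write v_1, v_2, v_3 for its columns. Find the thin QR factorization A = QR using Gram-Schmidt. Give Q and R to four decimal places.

q_1 = v_1/‖v_1‖ = (2, -1, 4, 4)/6.0828 = (0.3288, -0.1644, 0.6576, 0.6576).
r_{12} = q_1·v_2 = 5.7540.
u_2 = v_2 − 5.7540·q_1 = (0.1081, 1.9459, 0.2162, 0.2162).
‖u_2‖ = 1.9728, so q_2 = (0.0548, 0.9864, 0.1096, 0.1096).
r_{13} = q_1·v_3 = 0.6576; r_{23} = q_2·v_3 = -1.9180.
u_3 = v_3 − 0.6576·q_1 + 1.9180·q_2 = (-1.1111, 0.0000, 2.7778, -2.2222).
‖u_3‖ = 3.7268, so q_3 = (-0.2981, 0.0000, 0.7454, -0.5963).

Q = [[0.3288, 0.0548, -0.2981], [-0.1644, 0.9864, 0.0000], [0.6576, 0.1096, 0.7454], [0.6576, 0.1096, -0.5963]], R = [[6.0828, 5.7540, 0.6576], [0.0000, 1.9728, -1.9180], [0.0000, 0.0000, 3.7268]]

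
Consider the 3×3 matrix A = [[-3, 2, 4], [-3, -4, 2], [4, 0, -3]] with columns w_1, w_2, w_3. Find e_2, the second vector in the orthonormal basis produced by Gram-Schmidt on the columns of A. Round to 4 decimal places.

e_2 = (0.5812, -0.7974, -0.1622)

w_1 = (-3, -3, 4); ‖w_1‖ = 5.8310, so e_1 = (-0.5145, -0.5145, 0.6860).
e_1·w_2 = (-0.5145)·2 + (-0.5145)·(-4) + 0.6860·0 = 1.0290.
u_2 = w_2 − 1.0290·e_1 = (2.5294, -3.4706, -0.7059).
‖u_2‖ = 4.3521, so e_2 = (0.5812, -0.7974, -0.1622).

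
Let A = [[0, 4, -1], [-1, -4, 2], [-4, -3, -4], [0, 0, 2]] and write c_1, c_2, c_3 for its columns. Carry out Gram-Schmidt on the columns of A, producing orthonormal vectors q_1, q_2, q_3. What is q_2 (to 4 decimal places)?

c_1 = (0, -1, -4, 0); ‖c_1‖ = 4.1231, so q_1 = (0.0000, -0.2425, -0.9701, 0.0000).
q_1·c_2 = 0.0000·4 + (-0.2425)·(-4) + (-0.9701)·(-3) + 0.0000·0 = 3.8806.
u_2 = c_2 − 3.8806·q_1 = (4.0000, -3.0588, 0.7647, 0.0000).
‖u_2‖ = 5.0932, so q_2 = (0.7854, -0.6006, 0.1501, 0.0000).

q_2 = (0.7854, -0.6006, 0.1501, 0.0000)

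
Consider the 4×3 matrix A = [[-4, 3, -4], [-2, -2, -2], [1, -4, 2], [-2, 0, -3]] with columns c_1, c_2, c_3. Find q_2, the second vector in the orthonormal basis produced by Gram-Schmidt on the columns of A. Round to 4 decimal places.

q_1 = c_1/‖c_1‖ = (-4, -2, 1, -2)/5.0000 = (-0.8000, -0.4000, 0.2000, -0.4000).
r_{12} = q_1·c_2 = -2.4000.
u_2 = c_2 + 2.4000·q_1 = (1.0800, -2.9600, -3.5200, -0.9600).
‖u_2‖ = 4.8208, so q_2 = (0.2240, -0.6140, -0.7302, -0.1991).

q_2 = (0.2240, -0.6140, -0.7302, -0.1991)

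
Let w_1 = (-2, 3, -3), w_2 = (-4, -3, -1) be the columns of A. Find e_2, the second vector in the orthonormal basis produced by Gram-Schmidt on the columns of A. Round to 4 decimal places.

e_2 = (-0.7514, -0.6441, -0.1431)

w_1 = (-2, 3, -3); ‖w_1‖ = 4.6904, so e_1 = (-0.4264, 0.6396, -0.6396).
e_1·w_2 = (-0.4264)·(-4) + 0.6396·(-3) + (-0.6396)·(-1) = 0.4264.
u_2 = w_2 − 0.4264·e_1 = (-3.8182, -3.2727, -0.7273).
‖u_2‖ = 5.0812, so e_2 = (-0.7514, -0.6441, -0.1431).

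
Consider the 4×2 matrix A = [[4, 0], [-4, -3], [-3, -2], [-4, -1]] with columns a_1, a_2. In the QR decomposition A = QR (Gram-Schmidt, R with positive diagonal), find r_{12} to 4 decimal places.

q_1 = a_1/‖a_1‖ = (4, -4, -3, -4)/7.5498 = (0.5298, -0.5298, -0.3974, -0.5298).
r_{12} = q_1·a_2 = 2.9140.

r_{12} = 2.9140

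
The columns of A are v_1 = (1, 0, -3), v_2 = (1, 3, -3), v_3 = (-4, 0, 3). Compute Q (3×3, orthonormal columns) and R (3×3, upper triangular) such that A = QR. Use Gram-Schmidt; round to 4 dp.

Q = [[0.3162, 0.0000, -0.9487], [0.0000, 1.0000, 0.0000], [-0.9487, 0.0000, -0.3162]], R = [[3.1623, 3.1623, -4.1110], [0.0000, 3.0000, 0.0000], [0.0000, 0.0000, 2.8460]]

v_1 = (1, 0, -3); ‖v_1‖ = 3.1623, so q_1 = (0.3162, 0.0000, -0.9487).
q_1·v_2 = 0.3162·1 + 0.0000·3 + (-0.9487)·(-3) = 3.1623.
u_2 = v_2 − 3.1623·q_1 = (0.0000, 3.0000, 0.0000).
‖u_2‖ = 3.0000, so q_2 = (0.0000, 1.0000, 0.0000).
q_1·v_3 = 0.3162·(-4) + 0.0000·0 + (-0.9487)·3 = -4.1110; q_2·v_3 = 0.0000·(-4) + 1.0000·0 + (0.0000)·3 = 0.0000.
u_3 = v_3 + 4.1110·q_1 + 0.0000·q_2 = (-2.7000, 0.0000, -0.9000).
‖u_3‖ = 2.8460, so q_3 = (-0.9487, 0.0000, -0.3162).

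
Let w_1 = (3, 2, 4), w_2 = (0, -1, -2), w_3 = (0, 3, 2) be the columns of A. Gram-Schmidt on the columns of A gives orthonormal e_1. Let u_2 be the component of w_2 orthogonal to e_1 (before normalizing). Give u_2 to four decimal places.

w_1 = (3, 2, 4); ‖w_1‖ = 5.3852, so e_1 = (0.5571, 0.3714, 0.7428).
e_1·w_2 = 0.5571·0 + 0.3714·(-1) + 0.7428·(-2) = -1.8570.
u_2 = w_2 + 1.8570·e_1 = (1.0345, -0.3103, -0.6207).

u_2 = (1.0345, -0.3103, -0.6207)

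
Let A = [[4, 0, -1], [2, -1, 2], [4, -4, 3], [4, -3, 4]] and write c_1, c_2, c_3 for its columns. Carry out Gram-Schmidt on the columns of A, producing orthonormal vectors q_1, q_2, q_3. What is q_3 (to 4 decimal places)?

q_3 = (-0.2780, 0.5652, -0.5515, 0.5469)

c_1 = (4, 2, 4, 4); ‖c_1‖ = 7.2111, so q_1 = (0.5547, 0.2774, 0.5547, 0.5547).
q_1·c_2 = 0.5547·0 + 0.2774·(-1) + 0.5547·(-4) + 0.5547·(-3) = -4.1603.
u_2 = c_2 + 4.1603·q_1 = (2.3077, 0.1538, -1.6923, -0.6923).
‖u_2‖ = 2.9483, so q_2 = (0.7827, 0.0522, -0.5740, -0.2348).
q_1·c_3 = 0.5547·(-1) + 0.2774·2 + 0.5547·3 + 0.5547·4 = 3.8829; q_2·c_3 = 0.7827·(-1) + 0.0522·2 + (-0.5740)·3 + (-0.2348)·4 = -3.3396.
u_3 = c_3 − 3.8829·q_1 + 3.3396·q_2 = (-0.5398, 1.0973, -1.0708, 1.0619).
‖u_3‖ = 1.9416, so q_3 = (-0.2780, 0.5652, -0.5515, 0.5469).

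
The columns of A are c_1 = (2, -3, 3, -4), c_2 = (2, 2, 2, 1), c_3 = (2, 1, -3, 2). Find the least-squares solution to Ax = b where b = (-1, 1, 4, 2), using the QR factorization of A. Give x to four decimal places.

x = (-0.4475, 0.9231, -1.0004)

c_1 = (2, -3, 3, -4); ‖c_1‖ = 6.1644, so q_1 = (0.3244, -0.4867, 0.4867, -0.6489).
q_1·c_2 = 0.3244·2 + (-0.4867)·2 + 0.4867·2 + (-0.6489)·1 = 0.0000.
u_2 = c_2 + 0.0000·q_1 = (2.0000, 2.0000, 2.0000, 1.0000).
‖u_2‖ = 3.6056, so q_2 = (0.5547, 0.5547, 0.5547, 0.2774).
q_1·c_3 = 0.3244·2 + (-0.4867)·1 + 0.4867·(-3) + (-0.6489)·2 = -2.5955; q_2·c_3 = 0.5547·2 + 0.5547·1 + 0.5547·(-3) + 0.2774·2 = 0.5547.
u_3 = c_3 + 2.5955·q_1 − 0.5547·q_2 = (2.5344, -0.5709, -2.0445, 0.1619).
‖u_3‖ = 3.3099, so q_3 = (0.7657, -0.1725, -0.6177, 0.0489).
Qᵀb = (-0.1622, 2.7735, -3.3111).
Back-substitute: x_3 = -3.3111/3.3099 = -1.0004.
x_2 = (2.7735 − 0.5547·(-1.0004))/3.6056 = 0.9231.
x_1 = (-0.1622 + 0.0000·0.9231 + 2.5955·(-1.0004))/6.1644 = -0.4475.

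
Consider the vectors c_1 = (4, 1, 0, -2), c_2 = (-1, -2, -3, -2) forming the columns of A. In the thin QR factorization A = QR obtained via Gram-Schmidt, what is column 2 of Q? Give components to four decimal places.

q_2 = (-0.1467, -0.4514, -0.7109, -0.5191)

q_1 = c_1/‖c_1‖ = (4, 1, 0, -2)/4.5826 = (0.8729, 0.2182, 0.0000, -0.4364).
r_{12} = q_1·c_2 = -0.4364.
u_2 = c_2 + 0.4364·q_1 = (-0.6190, -1.9048, -3.0000, -2.1905).
‖u_2‖ = 4.2201, so q_2 = (-0.1467, -0.4514, -0.7109, -0.5191).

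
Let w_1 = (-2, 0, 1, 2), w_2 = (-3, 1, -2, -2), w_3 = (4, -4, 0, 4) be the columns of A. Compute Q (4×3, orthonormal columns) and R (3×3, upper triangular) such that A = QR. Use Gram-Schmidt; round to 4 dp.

Q = [[-0.6667, -0.7071, 0.0000], [0.0000, 0.2357, -0.6667], [0.3333, -0.4714, -0.6667], [0.6667, -0.4714, 0.3333]], R = [[3.0000, 0.0000, 0.0000], [0.0000, 4.2426, -5.6569], [0.0000, 0.0000, 4.0000]]

q_1 = w_1/‖w_1‖ = (-2, 0, 1, 2)/3.0000 = (-0.6667, 0.0000, 0.3333, 0.6667).
r_{12} = q_1·w_2 = 0.0000.
u_2 = w_2 − 0.0000·q_1 = (-3.0000, 1.0000, -2.0000, -2.0000).
‖u_2‖ = 4.2426, so q_2 = (-0.7071, 0.2357, -0.4714, -0.4714).
r_{13} = q_1·w_3 = 0.0000; r_{23} = q_2·w_3 = -5.6569.
u_3 = w_3 + 0.0000·q_1 + 5.6569·q_2 = (0.0000, -2.6667, -2.6667, 1.3333).
‖u_3‖ = 4.0000, so q_3 = (0.0000, -0.6667, -0.6667, 0.3333).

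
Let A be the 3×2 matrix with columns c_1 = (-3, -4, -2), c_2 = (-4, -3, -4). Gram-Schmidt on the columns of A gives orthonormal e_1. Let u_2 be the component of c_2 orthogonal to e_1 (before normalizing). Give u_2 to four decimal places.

u_2 = (-0.6897, 1.4138, -1.7931)

c_1 = (-3, -4, -2); ‖c_1‖ = 5.3852, so e_1 = (-0.5571, -0.7428, -0.3714).
e_1·c_2 = (-0.5571)·(-4) + (-0.7428)·(-3) + (-0.3714)·(-4) = 5.9423.
u_2 = c_2 − 5.9423·e_1 = (-0.6897, 1.4138, -1.7931).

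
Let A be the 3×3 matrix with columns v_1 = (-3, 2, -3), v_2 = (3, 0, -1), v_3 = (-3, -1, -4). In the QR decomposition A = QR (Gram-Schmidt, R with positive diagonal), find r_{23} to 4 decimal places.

r_{23} = 0.0629

v_1 = (-3, 2, -3); ‖v_1‖ = 4.6904, so q_1 = (-0.6396, 0.4264, -0.6396).
q_1·v_2 = (-0.6396)·3 + 0.4264·0 + (-0.6396)·(-1) = -1.2792.
u_2 = v_2 + 1.2792·q_1 = (2.1818, 0.5455, -1.8182).
‖u_2‖ = 2.8920, so q_2 = (0.7544, 0.1886, -0.6287).
r_{23} = q_2·v_3 = 0.0629.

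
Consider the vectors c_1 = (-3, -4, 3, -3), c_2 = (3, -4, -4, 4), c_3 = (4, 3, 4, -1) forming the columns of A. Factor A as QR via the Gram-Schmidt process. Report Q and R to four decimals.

Q = [[-0.4575, 0.2558, 0.7830], [-0.6100, -0.7871, -0.0839], [0.4575, -0.3968, 0.6137], [-0.4575, 0.3968, -0.0574]], R = [[6.5574, -2.5925, -1.3725], [0.0000, 7.0908, -3.3224], [0.0000, 0.0000, 5.3924]]

e_1 = c_1/‖c_1‖ = (-3, -4, 3, -3)/6.5574 = (-0.4575, -0.6100, 0.4575, -0.4575).
r_{12} = e_1·c_2 = -2.5925.
u_2 = c_2 + 2.5925·e_1 = (1.8140, -5.5814, -2.8140, 2.8140).
‖u_2‖ = 7.0908, so e_2 = (0.2558, -0.7871, -0.3968, 0.3968).
r_{13} = e_1·c_3 = -1.3725; r_{23} = e_2·c_3 = -3.3224.
u_3 = c_3 + 1.3725·e_1 + 3.3224·e_2 = (4.2220, -0.4524, 3.3094, -0.3094).
‖u_3‖ = 5.3924, so e_3 = (0.7830, -0.0839, 0.6137, -0.0574).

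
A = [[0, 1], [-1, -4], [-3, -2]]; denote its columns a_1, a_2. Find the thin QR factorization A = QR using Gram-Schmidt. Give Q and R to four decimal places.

a_1 = (0, -1, -3); ‖a_1‖ = 3.1623, so q_1 = (0.0000, -0.3162, -0.9487).
q_1·a_2 = 0.0000·1 + (-0.3162)·(-4) + (-0.9487)·(-2) = 3.1623.
u_2 = a_2 − 3.1623·q_1 = (1.0000, -3.0000, 1.0000).
‖u_2‖ = 3.3166, so q_2 = (0.3015, -0.9045, 0.3015).

Q = [[0.0000, 0.3015], [-0.3162, -0.9045], [-0.9487, 0.3015]], R = [[3.1623, 3.1623], [0.0000, 3.3166]]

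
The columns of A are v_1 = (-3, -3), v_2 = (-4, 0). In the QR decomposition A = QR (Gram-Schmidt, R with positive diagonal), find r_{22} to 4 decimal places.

v_1 = (-3, -3); ‖v_1‖ = 4.2426, so q_1 = (-0.7071, -0.7071).
q_1·v_2 = (-0.7071)·(-4) + (-0.7071)·0 = 2.8284.
u_2 = v_2 − 2.8284·q_1 = (-2.0000, 2.0000).
r_{22} = ‖u_2‖ = 2.8284.

r_{22} = 2.8284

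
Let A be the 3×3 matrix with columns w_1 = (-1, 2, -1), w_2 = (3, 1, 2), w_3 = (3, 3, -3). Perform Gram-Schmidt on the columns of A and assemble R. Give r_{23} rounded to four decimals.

r_{23} = 2.5456

w_1 = (-1, 2, -1); ‖w_1‖ = 2.4495, so e_1 = (-0.4082, 0.8165, -0.4082).
e_1·w_2 = (-0.4082)·3 + 0.8165·1 + (-0.4082)·2 = -1.2247.
u_2 = w_2 + 1.2247·e_1 = (2.5000, 2.0000, 1.5000).
‖u_2‖ = 3.5355, so e_2 = (0.7071, 0.5657, 0.4243).
r_{23} = e_2·w_3 = 2.5456.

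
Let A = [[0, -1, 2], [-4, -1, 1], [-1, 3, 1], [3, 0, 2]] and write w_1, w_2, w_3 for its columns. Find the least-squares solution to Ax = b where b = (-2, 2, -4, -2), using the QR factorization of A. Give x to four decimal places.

x = (-0.3064, -1.0631, -0.9694)

w_1 = (0, -4, -1, 3); ‖w_1‖ = 5.0990, so e_1 = (0.0000, -0.7845, -0.1961, 0.5883).
e_1·w_2 = 0.0000·(-1) + (-0.7845)·(-1) + (-0.1961)·3 + 0.5883·0 = 0.1961.
u_2 = w_2 − 0.1961·e_1 = (-1.0000, -0.8462, 3.0385, -0.1154).
‖u_2‖ = 3.3108, so e_2 = (-0.3020, -0.2556, 0.9177, -0.0349).
e_1·w_3 = 0.0000·2 + (-0.7845)·1 + (-0.1961)·1 + 0.5883·2 = 0.1961; e_2·w_3 = (-0.3020)·2 + (-0.2556)·1 + 0.9177·1 + (-0.0349)·2 = -0.0116.
u_3 = w_3 − 0.1961·e_1 + 0.0116·e_2 = (1.9965, 1.1509, 1.0491, 1.8842).
‖u_3‖ = 3.1562, so e_3 = (0.6326, 0.3646, 0.3324, 0.5970).
Qᵀb = (-1.9612, -3.5083, -3.0594).
Back-substitute: x_3 = -3.0594/3.1562 = -0.9694.
x_2 = (-3.5083 + 0.0116·(-0.9694))/3.3108 = -1.0631.
x_1 = (-1.9612 − 0.1961·(-1.0631) − 0.1961·(-0.9694))/5.0990 = -0.3064.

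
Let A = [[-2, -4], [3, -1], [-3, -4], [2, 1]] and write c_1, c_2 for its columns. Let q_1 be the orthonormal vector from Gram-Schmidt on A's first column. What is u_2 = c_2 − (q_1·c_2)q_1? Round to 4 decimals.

u_2 = (-2.5385, -3.1923, -1.8077, -0.4615)

c_1 = (-2, 3, -3, 2); ‖c_1‖ = 5.0990, so q_1 = (-0.3922, 0.5883, -0.5883, 0.3922).
q_1·c_2 = (-0.3922)·(-4) + 0.5883·(-1) + (-0.5883)·(-4) + 0.3922·1 = 3.7262.
u_2 = c_2 − 3.7262·q_1 = (-2.5385, -3.1923, -1.8077, -0.4615).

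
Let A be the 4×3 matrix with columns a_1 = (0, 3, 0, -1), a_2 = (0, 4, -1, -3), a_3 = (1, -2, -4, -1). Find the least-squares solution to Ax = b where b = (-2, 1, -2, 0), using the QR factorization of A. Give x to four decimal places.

x = (0.8577, -0.2500, 0.3654)

a_1 = (0, 3, 0, -1); ‖a_1‖ = 3.1623, so e_1 = (0.0000, 0.9487, 0.0000, -0.3162).
e_1·a_2 = 0.0000·0 + 0.9487·4 + 0.0000·(-1) + (-0.3162)·(-3) = 4.7434.
u_2 = a_2 − 4.7434·e_1 = (0.0000, -0.5000, -1.0000, -1.5000).
‖u_2‖ = 1.8708, so e_2 = (0.0000, -0.2673, -0.5345, -0.8018).
e_1·a_3 = 0.0000·1 + 0.9487·(-2) + 0.0000·(-4) + (-0.3162)·(-1) = -1.5811; e_2·a_3 = 0.0000·1 + (-0.2673)·(-2) + (-0.5345)·(-4) + (-0.8018)·(-1) = 3.4744.
u_3 = a_3 + 1.5811·e_1 − 3.4744·e_2 = (1.0000, 0.4286, -2.1429, 1.2857).
‖u_3‖ = 2.7255, so e_3 = (0.3669, 0.1572, -0.7862, 0.4717).
Qᵀb = (0.9487, 0.8018, 0.9959).
Back-substitute: x_3 = 0.9959/2.7255 = 0.3654.
x_2 = (0.8018 − 3.4744·0.3654)/1.8708 = -0.2500.
x_1 = (0.9487 − 4.7434·(-0.2500) + 1.5811·0.3654)/3.1623 = 0.8577.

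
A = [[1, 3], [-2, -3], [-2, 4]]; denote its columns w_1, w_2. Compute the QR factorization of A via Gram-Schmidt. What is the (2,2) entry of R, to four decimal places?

r_{22} = 5.8214

w_1 = (1, -2, -2); ‖w_1‖ = 3.0000, so q_1 = (0.3333, -0.6667, -0.6667).
q_1·w_2 = 0.3333·3 + (-0.6667)·(-3) + (-0.6667)·4 = 0.3333.
u_2 = w_2 − 0.3333·q_1 = (2.8889, -2.7778, 4.2222).
r_{22} = ‖u_2‖ = 5.8214.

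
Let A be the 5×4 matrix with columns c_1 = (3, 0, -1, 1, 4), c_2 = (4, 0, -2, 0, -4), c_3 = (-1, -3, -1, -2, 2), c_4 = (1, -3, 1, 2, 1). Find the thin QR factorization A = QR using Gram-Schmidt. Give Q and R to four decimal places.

c_1 = (3, 0, -1, 1, 4); ‖c_1‖ = 5.1962, so e_1 = (0.5774, 0.0000, -0.1925, 0.1925, 0.7698).
e_1·c_2 = 0.5774·4 + 0.0000·0 + (-0.1925)·(-2) + 0.1925·0 + 0.7698·(-4) = -0.3849.
u_2 = c_2 + 0.3849·e_1 = (4.2222, 0.0000, -2.0741, 0.0741, -3.7037).
‖u_2‖ = 5.9876, so e_2 = (0.7052, 0.0000, -0.3464, 0.0124, -0.6186).
e_1·c_3 = 0.5774·(-1) + 0.0000·(-3) + (-0.1925)·(-1) + 0.1925·(-2) + 0.7698·2 = 0.7698; e_2·c_3 = 0.7052·(-1) + 0.0000·(-3) + (-0.3464)·(-1) + 0.0124·(-2) + (-0.6186)·2 = -1.6206.
u_3 = c_3 − 0.7698·e_1 + 1.6206·e_2 = (-0.3017, -3.0000, -1.4132, -2.1281, 0.4050).
‖u_3‖ = 3.9725, so e_3 = (-0.0759, -0.7552, -0.3557, -0.5357, 0.1019).
e_1·c_4 = 0.5774·1 + 0.0000·(-3) + (-0.1925)·1 + 0.1925·2 + 0.7698·1 = 1.5396; e_2·c_4 = 0.7052·1 + 0.0000·(-3) + (-0.3464)·1 + 0.0124·2 + (-0.6186)·1 = -0.2351; e_3·c_4 = (-0.0759)·1 + (-0.7552)·(-3) + (-0.3557)·1 + (-0.5357)·2 + 0.1019·1 = 0.8644.
u_4 = c_4 − 1.5396·e_1 + 0.2351·e_2 − 0.8644·e_3 = (0.3425, -2.3472, 1.5224, 2.1697, -0.4187).
‖u_4‖ = 3.5815, so e_4 = (0.0956, -0.6554, 0.4251, 0.6058, -0.1169).

Q = [[0.5774, 0.7052, -0.0759, 0.0956], [0.0000, 0.0000, -0.7552, -0.6554], [-0.1925, -0.3464, -0.3557, 0.4251], [0.1925, 0.0124, -0.5357, 0.6058], [0.7698, -0.6186, 0.1019, -0.1169]], R = [[5.1962, -0.3849, 0.7698, 1.5396], [0.0000, 5.9876, -1.6206, -0.2351], [0.0000, 0.0000, 3.9725, 0.8644], [0.0000, 0.0000, 0.0000, 3.5815]]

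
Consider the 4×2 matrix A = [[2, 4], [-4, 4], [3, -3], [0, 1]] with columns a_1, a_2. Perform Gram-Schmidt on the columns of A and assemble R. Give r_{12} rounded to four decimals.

a_1 = (2, -4, 3, 0); ‖a_1‖ = 5.3852, so q_1 = (0.3714, -0.7428, 0.5571, 0.0000).
r_{12} = q_1·a_2 = -3.1568.

r_{12} = -3.1568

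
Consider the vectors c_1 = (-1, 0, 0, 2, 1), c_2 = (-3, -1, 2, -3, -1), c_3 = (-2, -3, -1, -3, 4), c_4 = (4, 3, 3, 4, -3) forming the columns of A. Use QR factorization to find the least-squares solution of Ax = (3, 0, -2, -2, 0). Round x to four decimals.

x = (-1.6274, -0.7275, 0.1109, -0.1455)

c_1 = (-1, 0, 0, 2, 1); ‖c_1‖ = 2.4495, so e_1 = (-0.4082, 0.0000, 0.0000, 0.8165, 0.4082).
e_1·c_2 = (-0.4082)·(-3) + 0.0000·(-1) + 0.0000·2 + 0.8165·(-3) + 0.4082·(-1) = -1.6330.
u_2 = c_2 + 1.6330·e_1 = (-3.6667, -1.0000, 2.0000, -1.6667, -0.3333).
‖u_2‖ = 4.6188, so e_2 = (-0.7939, -0.2165, 0.4330, -0.3608, -0.0722).
e_1·c_3 = (-0.4082)·(-2) + 0.0000·(-3) + 0.0000·(-1) + 0.8165·(-3) + 0.4082·4 = 0.0000; e_2·c_3 = (-0.7939)·(-2) + (-0.2165)·(-3) + 0.4330·(-1) + (-0.3608)·(-3) + (-0.0722)·4 = 2.5981.
u_3 = c_3 + 0.0000·e_1 − 2.5981·e_2 = (0.0625, -2.4375, -2.1250, -2.0625, 4.1875).
‖u_3‖ = 5.6789, so e_3 = (0.0110, -0.4292, -0.3742, -0.3632, 0.7374).
e_1·c_4 = (-0.4082)·4 + 0.0000·3 + 0.0000·3 + 0.8165·4 + 0.4082·(-3) = 0.4082; e_2·c_4 = (-0.7939)·4 + (-0.2165)·3 + 0.4330·3 + (-0.3608)·4 + (-0.0722)·(-3) = -3.7528; e_3·c_4 = 0.0110·4 + (-0.4292)·3 + (-0.3742)·3 + (-0.3632)·4 + 0.7374·(-3) = -6.0311.
u_4 = c_4 − 0.4082·e_1 + 3.7528·e_2 + 6.0311·e_3 = (1.2539, -0.4012, 2.3682, 0.1221, 1.0097).
‖u_4‖ = 2.8941, so e_4 = (0.4332, -0.1386, 0.8183, 0.0422, 0.3489).
Qᵀb = (-2.8577, -2.5259, 1.5078, -0.4212).
Back-substitute: x_4 = -0.4212/2.8941 = -0.1455.
x_3 = (1.5078 + 6.0311·(-0.1455))/5.6789 = 0.1109.
x_2 = (-2.5259 − 2.5981·0.1109 + 3.7528·(-0.1455))/4.6188 = -0.7275.
x_1 = (-2.8577 + 1.6330·(-0.7275) + 0.0000·0.1109 − 0.4082·(-0.1455))/2.4495 = -1.6274.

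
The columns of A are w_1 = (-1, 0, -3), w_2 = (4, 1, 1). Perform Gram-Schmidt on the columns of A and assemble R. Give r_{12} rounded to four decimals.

w_1 = (-1, 0, -3); ‖w_1‖ = 3.1623, so q_1 = (-0.3162, 0.0000, -0.9487).
r_{12} = q_1·w_2 = -2.2136.

r_{12} = -2.2136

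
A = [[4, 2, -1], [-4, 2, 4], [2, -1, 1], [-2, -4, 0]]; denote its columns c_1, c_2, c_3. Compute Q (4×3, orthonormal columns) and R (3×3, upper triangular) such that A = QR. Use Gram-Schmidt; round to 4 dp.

Q = [[0.6325, 0.2852, 0.1293], [-0.6325, 0.5296, 0.5020], [0.3162, -0.2648, 0.8489], [-0.3162, -0.7537, 0.1034]], R = [[6.3246, 0.9487, -2.8460], [0.0000, 4.9092, 1.5685], [0.0000, 0.0000, 2.7276]]

c_1 = (4, -4, 2, -2); ‖c_1‖ = 6.3246, so e_1 = (0.6325, -0.6325, 0.3162, -0.3162).
e_1·c_2 = 0.6325·2 + (-0.6325)·2 + 0.3162·(-1) + (-0.3162)·(-4) = 0.9487.
u_2 = c_2 − 0.9487·e_1 = (1.4000, 2.6000, -1.3000, -3.7000).
‖u_2‖ = 4.9092, so e_2 = (0.2852, 0.5296, -0.2648, -0.7537).
e_1·c_3 = 0.6325·(-1) + (-0.6325)·4 + 0.3162·1 + (-0.3162)·0 = -2.8460; e_2·c_3 = 0.2852·(-1) + 0.5296·4 + (-0.2648)·1 + (-0.7537)·0 = 1.5685.
u_3 = c_3 + 2.8460·e_1 − 1.5685·e_2 = (0.3527, 1.3693, 2.3154, 0.2822).
‖u_3‖ = 2.7276, so e_3 = (0.1293, 0.5020, 0.8489, 0.1034).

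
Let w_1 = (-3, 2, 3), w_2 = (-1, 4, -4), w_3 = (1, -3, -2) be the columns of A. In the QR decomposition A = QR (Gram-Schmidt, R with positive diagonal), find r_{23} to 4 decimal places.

r_{23} = -0.9898

w_1 = (-3, 2, 3); ‖w_1‖ = 4.6904, so e_1 = (-0.6396, 0.4264, 0.6396).
e_1·w_2 = (-0.6396)·(-1) + 0.4264·4 + 0.6396·(-4) = -0.2132.
u_2 = w_2 + 0.2132·e_1 = (-1.1364, 4.0909, -3.8636).
‖u_2‖ = 5.7406, so e_2 = (-0.1980, 0.7126, -0.6730).
r_{23} = e_2·w_3 = -0.9898.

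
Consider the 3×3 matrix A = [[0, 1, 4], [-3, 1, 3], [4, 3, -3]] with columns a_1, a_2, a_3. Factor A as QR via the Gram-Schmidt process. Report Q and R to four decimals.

a_1 = (0, -3, 4); ‖a_1‖ = 5.0000, so q_1 = (0.0000, -0.6000, 0.8000).
q_1·a_2 = 0.0000·1 + (-0.6000)·1 + 0.8000·3 = 1.8000.
u_2 = a_2 − 1.8000·q_1 = (1.0000, 2.0800, 1.5600).
‖u_2‖ = 2.7857, so q_2 = (0.3590, 0.7467, 0.5600).
q_1·a_3 = 0.0000·4 + (-0.6000)·3 + 0.8000·(-3) = -4.2000; q_2·a_3 = 0.3590·4 + 0.7467·3 + 0.5600·(-3) = 1.9959.
u_3 = a_3 + 4.2000·q_1 − 1.9959·q_2 = (3.2835, -1.0103, -0.7577).
‖u_3‖ = 3.5180, so q_3 = (0.9333, -0.2872, -0.2154).

Q = [[0.0000, 0.3590, 0.9333], [-0.6000, 0.7467, -0.2872], [0.8000, 0.5600, -0.2154]], R = [[5.0000, 1.8000, -4.2000], [0.0000, 2.7857, 1.9959], [0.0000, 0.0000, 3.5180]]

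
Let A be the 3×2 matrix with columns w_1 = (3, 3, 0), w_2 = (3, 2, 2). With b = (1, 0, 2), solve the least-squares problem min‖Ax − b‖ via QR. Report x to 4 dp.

e_1 = w_1/‖w_1‖ = (3, 3, 0)/4.2426 = (0.7071, 0.7071, 0.0000).
r_{12} = e_1·w_2 = 3.5355.
u_2 = w_2 − 3.5355·e_1 = (0.5000, -0.5000, 2.0000).
‖u_2‖ = 2.1213, so e_2 = (0.2357, -0.2357, 0.9428).
Qᵀb = (0.7071, 2.1213).
Back-substitute: x_2 = 2.1213/2.1213 = 1.0000.
x_1 = (0.7071 − 3.5355·1.0000)/4.2426 = -0.6667.

x = (-0.6667, 1.0000)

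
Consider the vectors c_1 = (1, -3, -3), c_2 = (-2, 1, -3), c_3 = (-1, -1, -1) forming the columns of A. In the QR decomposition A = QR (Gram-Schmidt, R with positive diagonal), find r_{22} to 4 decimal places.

r_{22} = 3.6274

c_1 = (1, -3, -3); ‖c_1‖ = 4.3589, so e_1 = (0.2294, -0.6882, -0.6882).
e_1·c_2 = 0.2294·(-2) + (-0.6882)·1 + (-0.6882)·(-3) = 0.9177.
u_2 = c_2 − 0.9177·e_1 = (-2.2105, 1.6316, -2.3684).
r_{22} = ‖u_2‖ = 3.6274.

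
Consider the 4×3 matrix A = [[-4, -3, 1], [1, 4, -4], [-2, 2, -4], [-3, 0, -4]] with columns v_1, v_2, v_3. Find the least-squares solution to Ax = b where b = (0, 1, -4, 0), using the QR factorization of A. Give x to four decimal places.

x = (1.0342, -1.1781, -0.6575)

v_1 = (-4, 1, -2, -3); ‖v_1‖ = 5.4772, so e_1 = (-0.7303, 0.1826, -0.3651, -0.5477).
e_1·v_2 = (-0.7303)·(-3) + 0.1826·4 + (-0.3651)·2 + (-0.5477)·0 = 2.1909.
u_2 = v_2 − 2.1909·e_1 = (-1.4000, 3.6000, 2.8000, 1.2000).
‖u_2‖ = 4.9193, so e_2 = (-0.2846, 0.7318, 0.5692, 0.2439).
e_1·v_3 = (-0.7303)·1 + 0.1826·(-4) + (-0.3651)·(-4) + (-0.5477)·(-4) = 2.1909; e_2·v_3 = (-0.2846)·1 + 0.7318·(-4) + 0.5692·(-4) + 0.2439·(-4) = -6.4643.
u_3 = v_3 − 2.1909·e_1 + 6.4643·e_2 = (0.7603, 0.3306, 0.4793, -1.2231).
‖u_3‖ = 1.5535, so e_3 = (0.4894, 0.2128, 0.3086, -0.7874).
Qᵀb = (1.6432, -1.5449, -1.0215).
Back-substitute: x_3 = -1.0215/1.5535 = -0.6575.
x_2 = (-1.5449 + 6.4643·(-0.6575))/4.9193 = -1.1781.
x_1 = (1.6432 − 2.1909·(-1.1781) − 2.1909·(-0.6575))/5.4772 = 1.0342.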